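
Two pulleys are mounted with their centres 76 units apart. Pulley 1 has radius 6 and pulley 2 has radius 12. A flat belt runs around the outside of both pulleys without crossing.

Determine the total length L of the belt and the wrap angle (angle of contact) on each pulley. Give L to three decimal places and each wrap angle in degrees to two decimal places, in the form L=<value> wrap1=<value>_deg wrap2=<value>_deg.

L=209.023 wrap1=170.94_deg wrap2=189.06_deg

open belt: β = asin((r2−r1)/C) = asin(6/76) = 4.5281°
wrap1 = π − 2β = 170.9439°
wrap2 = π + 2β = 189.0561°
tangent length = C·cosβ = 75.7628
L = r1·wrap1 + r2·wrap2 + 2·C·cosβ = 6·2.9835 + 12·3.2997 + 2·75.7628 = 209.0226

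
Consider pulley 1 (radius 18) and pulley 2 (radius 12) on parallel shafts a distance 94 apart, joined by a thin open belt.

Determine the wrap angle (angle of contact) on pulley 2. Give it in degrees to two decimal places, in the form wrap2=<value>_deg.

open belt: β = asin((r2−r1)/C) = asin(-6/94) = -3.6597°
wrap1 = π − 2β = 187.3193°
wrap2 = π + 2β = 172.6807°

wrap2=172.68_deg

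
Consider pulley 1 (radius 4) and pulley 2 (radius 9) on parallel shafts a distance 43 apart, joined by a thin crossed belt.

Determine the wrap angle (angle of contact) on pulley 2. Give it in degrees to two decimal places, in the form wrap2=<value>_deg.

wrap2=215.19_deg

crossed belt: β = asin((r1+r2)/C) = asin(13/43) = 17.5973°
wrap1 = wrap2 = π + 2β = 215.1947°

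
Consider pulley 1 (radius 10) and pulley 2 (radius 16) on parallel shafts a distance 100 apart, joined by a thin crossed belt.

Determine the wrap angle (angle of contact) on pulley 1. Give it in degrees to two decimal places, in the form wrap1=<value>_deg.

wrap1=210.14_deg

crossed belt: β = asin((r1+r2)/C) = asin(26/100) = 15.0701°
wrap1 = wrap2 = π + 2β = 210.1401°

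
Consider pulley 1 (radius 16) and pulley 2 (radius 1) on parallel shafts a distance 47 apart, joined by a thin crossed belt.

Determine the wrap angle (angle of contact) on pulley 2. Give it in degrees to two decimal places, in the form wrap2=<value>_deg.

wrap2=222.41_deg

crossed belt: β = asin((r1+r2)/C) = asin(17/47) = 21.2048°
wrap1 = wrap2 = π + 2β = 222.4095°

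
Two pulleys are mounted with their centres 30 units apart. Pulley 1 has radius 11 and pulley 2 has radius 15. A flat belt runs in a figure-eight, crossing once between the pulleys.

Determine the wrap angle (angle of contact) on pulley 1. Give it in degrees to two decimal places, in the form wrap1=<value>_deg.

crossed belt: β = asin((r1+r2)/C) = asin(26/30) = 60.0736°
wrap1 = wrap2 = π + 2β = 300.1471°

wrap1=300.15_deg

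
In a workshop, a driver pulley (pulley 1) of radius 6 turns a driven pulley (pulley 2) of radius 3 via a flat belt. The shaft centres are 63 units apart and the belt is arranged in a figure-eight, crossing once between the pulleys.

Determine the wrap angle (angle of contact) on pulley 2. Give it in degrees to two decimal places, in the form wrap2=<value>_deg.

wrap2=196.43_deg

crossed belt: β = asin((r1+r2)/C) = asin(9/63) = 8.2132°
wrap1 = wrap2 = π + 2β = 196.4264°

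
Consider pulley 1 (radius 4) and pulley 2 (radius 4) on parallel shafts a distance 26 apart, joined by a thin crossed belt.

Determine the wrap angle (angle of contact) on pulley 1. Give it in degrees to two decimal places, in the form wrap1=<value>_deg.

crossed belt: β = asin((r1+r2)/C) = asin(8/26) = 17.9202°
wrap1 = wrap2 = π + 2β = 215.8404°

wrap1=215.84_deg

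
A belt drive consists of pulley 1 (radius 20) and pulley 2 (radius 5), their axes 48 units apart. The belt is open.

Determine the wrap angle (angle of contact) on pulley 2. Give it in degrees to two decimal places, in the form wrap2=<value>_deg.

open belt: β = asin((r2−r1)/C) = asin(-15/48) = -18.2100°
wrap1 = π − 2β = 216.4199°
wrap2 = π + 2β = 143.5801°

wrap2=143.58_deg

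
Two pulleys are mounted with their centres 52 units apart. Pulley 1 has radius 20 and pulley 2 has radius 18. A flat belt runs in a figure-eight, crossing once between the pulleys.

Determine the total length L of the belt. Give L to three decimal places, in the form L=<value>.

L=252.652

crossed belt: β = asin((r1+r2)/C) = asin(38/52) = 46.9509°
wrap1 = wrap2 = π + 2β = 273.9018°
tangent length = C·cosβ = 35.4965
L = (r1+r2)·wrap + 2·C·cosβ = 38·4.7805 + 2·35.4965 = 252.6515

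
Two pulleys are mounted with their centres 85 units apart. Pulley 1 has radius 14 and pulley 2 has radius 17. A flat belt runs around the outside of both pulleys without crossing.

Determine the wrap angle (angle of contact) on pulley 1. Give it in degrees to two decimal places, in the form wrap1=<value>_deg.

wrap1=175.95_deg

open belt: β = asin((r2−r1)/C) = asin(3/85) = 2.0226°
wrap1 = π − 2β = 175.9548°
wrap2 = π + 2β = 184.0452°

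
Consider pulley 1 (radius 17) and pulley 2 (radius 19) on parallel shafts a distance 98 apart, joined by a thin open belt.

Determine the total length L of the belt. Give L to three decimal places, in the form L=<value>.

open belt: β = asin((r2−r1)/C) = asin(2/98) = 1.1694°
wrap1 = π − 2β = 177.6612°
wrap2 = π + 2β = 182.3388°
tangent length = C·cosβ = 97.9796
L = r1·wrap1 + r2·wrap2 + 2·C·cosβ = 17·3.1008 + 19·3.1824 + 2·97.9796 = 309.1382

L=309.138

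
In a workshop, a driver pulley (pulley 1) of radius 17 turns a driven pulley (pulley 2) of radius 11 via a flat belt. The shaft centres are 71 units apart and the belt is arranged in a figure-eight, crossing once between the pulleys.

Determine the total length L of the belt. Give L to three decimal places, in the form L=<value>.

L=241.157

crossed belt: β = asin((r1+r2)/C) = asin(28/71) = 23.2265°
wrap1 = wrap2 = π + 2β = 226.4529°
tangent length = C·cosβ = 65.2457
L = (r1+r2)·wrap + 2·C·cosβ = 28·3.9523 + 2·65.2457 = 241.1571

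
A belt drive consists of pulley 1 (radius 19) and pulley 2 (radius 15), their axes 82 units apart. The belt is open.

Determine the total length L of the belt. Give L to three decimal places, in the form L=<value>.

open belt: β = asin((r2−r1)/C) = asin(-4/82) = -2.7960°
wrap1 = π − 2β = 185.5921°
wrap2 = π + 2β = 174.4079°
tangent length = C·cosβ = 81.9024
L = r1·wrap1 + r2·wrap2 + 2·C·cosβ = 19·3.2392 + 15·3.0440 + 2·81.9024 = 271.0093

L=271.009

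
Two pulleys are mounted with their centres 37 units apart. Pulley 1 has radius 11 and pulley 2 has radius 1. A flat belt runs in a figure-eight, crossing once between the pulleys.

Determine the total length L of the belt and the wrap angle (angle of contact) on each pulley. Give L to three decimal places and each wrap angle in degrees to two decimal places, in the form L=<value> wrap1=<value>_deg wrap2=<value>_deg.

crossed belt: β = asin((r1+r2)/C) = asin(12/37) = 18.9246°
wrap1 = wrap2 = π + 2β = 217.8493°
tangent length = C·cosβ = 35.0000
L = (r1+r2)·wrap + 2·C·cosβ = 12·3.8022 + 2·35.0000 = 115.6262

L=115.626 wrap1=217.85_deg wrap2=217.85_deg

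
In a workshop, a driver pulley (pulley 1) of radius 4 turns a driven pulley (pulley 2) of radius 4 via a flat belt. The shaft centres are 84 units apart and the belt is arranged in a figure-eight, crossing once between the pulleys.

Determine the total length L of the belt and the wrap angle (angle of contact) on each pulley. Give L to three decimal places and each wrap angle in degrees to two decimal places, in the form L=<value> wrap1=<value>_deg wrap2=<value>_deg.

crossed belt: β = asin((r1+r2)/C) = asin(8/84) = 5.4650°
wrap1 = wrap2 = π + 2β = 190.9300°
tangent length = C·cosβ = 83.6182
L = (r1+r2)·wrap + 2·C·cosβ = 8·3.3324 + 2·83.6182 = 193.8952

L=193.895 wrap1=190.93_deg wrap2=190.93_deg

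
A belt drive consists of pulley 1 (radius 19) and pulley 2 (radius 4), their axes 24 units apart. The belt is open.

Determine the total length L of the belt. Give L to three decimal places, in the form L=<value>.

open belt: β = asin((r2−r1)/C) = asin(-15/24) = -38.6822°
wrap1 = π − 2β = 257.3644°
wrap2 = π + 2β = 102.6356°
tangent length = C·cosβ = 18.7350
L = r1·wrap1 + r2·wrap2 + 2·C·cosβ = 19·4.4919 + 4·1.7913 + 2·18.7350 = 129.9806

L=129.981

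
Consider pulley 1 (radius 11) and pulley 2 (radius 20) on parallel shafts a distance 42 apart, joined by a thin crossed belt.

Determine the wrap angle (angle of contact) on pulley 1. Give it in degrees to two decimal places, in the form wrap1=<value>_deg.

wrap1=275.14_deg

crossed belt: β = asin((r1+r2)/C) = asin(31/42) = 47.5694°
wrap1 = wrap2 = π + 2β = 275.1388°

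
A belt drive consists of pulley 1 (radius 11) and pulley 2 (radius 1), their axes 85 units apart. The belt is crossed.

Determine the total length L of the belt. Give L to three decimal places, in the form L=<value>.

L=209.396

crossed belt: β = asin((r1+r2)/C) = asin(12/85) = 8.1159°
wrap1 = wrap2 = π + 2β = 196.2319°
tangent length = C·cosβ = 84.1487
L = (r1+r2)·wrap + 2·C·cosβ = 12·3.4249 + 2·84.1487 = 209.3961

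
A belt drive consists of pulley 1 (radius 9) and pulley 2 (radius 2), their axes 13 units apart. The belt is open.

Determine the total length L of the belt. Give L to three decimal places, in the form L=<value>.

L=64.427

open belt: β = asin((r2−r1)/C) = asin(-7/13) = -32.5790°
wrap1 = π − 2β = 245.1579°
wrap2 = π + 2β = 114.8421°
tangent length = C·cosβ = 10.9545
L = r1·wrap1 + r2·wrap2 + 2·C·cosβ = 9·4.2788 + 2·2.0044 + 2·10.9545 = 64.4270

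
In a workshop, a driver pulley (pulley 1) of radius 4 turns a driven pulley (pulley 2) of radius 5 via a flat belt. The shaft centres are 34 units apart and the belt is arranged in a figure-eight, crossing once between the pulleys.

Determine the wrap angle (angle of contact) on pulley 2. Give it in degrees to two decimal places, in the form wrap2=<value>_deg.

crossed belt: β = asin((r1+r2)/C) = asin(9/34) = 15.3495°
wrap1 = wrap2 = π + 2β = 210.6990°

wrap2=210.70_deg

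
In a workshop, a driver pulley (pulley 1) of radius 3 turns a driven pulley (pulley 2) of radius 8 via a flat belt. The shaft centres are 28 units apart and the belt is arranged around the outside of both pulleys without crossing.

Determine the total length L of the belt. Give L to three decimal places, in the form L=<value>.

open belt: β = asin((r2−r1)/C) = asin(5/28) = 10.2866°
wrap1 = π − 2β = 159.4269°
wrap2 = π + 2β = 200.5731°
tangent length = C·cosβ = 27.5500
L = r1·wrap1 + r2·wrap2 + 2·C·cosβ = 3·2.7825 + 8·3.5007 + 2·27.5500 = 91.4528

L=91.453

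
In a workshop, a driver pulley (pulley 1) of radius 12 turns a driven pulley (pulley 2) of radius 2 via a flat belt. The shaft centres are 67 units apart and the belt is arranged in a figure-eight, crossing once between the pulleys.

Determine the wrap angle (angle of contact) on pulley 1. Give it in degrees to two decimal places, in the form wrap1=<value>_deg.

wrap1=204.12_deg

crossed belt: β = asin((r1+r2)/C) = asin(14/67) = 12.0611°
wrap1 = wrap2 = π + 2β = 204.1223°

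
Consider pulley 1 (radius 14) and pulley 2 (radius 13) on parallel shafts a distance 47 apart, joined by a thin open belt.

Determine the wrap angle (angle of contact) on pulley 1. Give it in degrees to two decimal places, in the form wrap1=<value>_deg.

wrap1=182.44_deg

open belt: β = asin((r2−r1)/C) = asin(-1/47) = -1.2192°
wrap1 = π − 2β = 182.4383°
wrap2 = π + 2β = 177.5617°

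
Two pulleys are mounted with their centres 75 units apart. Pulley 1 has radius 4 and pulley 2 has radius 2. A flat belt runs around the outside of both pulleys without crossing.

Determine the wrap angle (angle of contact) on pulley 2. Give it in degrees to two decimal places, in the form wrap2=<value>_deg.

wrap2=176.94_deg

open belt: β = asin((r2−r1)/C) = asin(-2/75) = -1.5281°
wrap1 = π − 2β = 183.0561°
wrap2 = π + 2β = 176.9439°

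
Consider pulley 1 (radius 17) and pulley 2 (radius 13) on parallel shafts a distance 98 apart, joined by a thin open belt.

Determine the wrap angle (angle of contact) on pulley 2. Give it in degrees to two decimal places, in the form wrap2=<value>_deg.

wrap2=175.32_deg

open belt: β = asin((r2−r1)/C) = asin(-4/98) = -2.3393°
wrap1 = π − 2β = 184.6785°
wrap2 = π + 2β = 175.3215°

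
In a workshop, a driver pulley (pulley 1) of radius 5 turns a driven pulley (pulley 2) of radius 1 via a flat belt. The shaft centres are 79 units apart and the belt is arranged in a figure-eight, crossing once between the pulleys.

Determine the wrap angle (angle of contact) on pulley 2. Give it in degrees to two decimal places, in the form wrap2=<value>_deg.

crossed belt: β = asin((r1+r2)/C) = asin(6/79) = 4.3558°
wrap1 = wrap2 = π + 2β = 188.7115°

wrap2=188.71_deg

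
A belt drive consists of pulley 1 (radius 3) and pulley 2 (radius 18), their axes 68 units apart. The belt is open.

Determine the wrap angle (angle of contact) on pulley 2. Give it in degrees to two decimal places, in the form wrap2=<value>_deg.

wrap2=205.49_deg

open belt: β = asin((r2−r1)/C) = asin(15/68) = 12.7436°
wrap1 = π − 2β = 154.5128°
wrap2 = π + 2β = 205.4872°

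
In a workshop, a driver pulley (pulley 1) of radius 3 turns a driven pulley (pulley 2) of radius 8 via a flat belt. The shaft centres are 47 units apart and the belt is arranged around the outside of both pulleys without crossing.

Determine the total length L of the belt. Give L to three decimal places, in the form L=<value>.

L=129.090

open belt: β = asin((r2−r1)/C) = asin(5/47) = 6.1069°
wrap1 = π − 2β = 167.7863°
wrap2 = π + 2β = 192.2137°
tangent length = C·cosβ = 46.7333
L = r1·wrap1 + r2·wrap2 + 2·C·cosβ = 3·2.9284 + 8·3.3548 + 2·46.7333 = 129.0899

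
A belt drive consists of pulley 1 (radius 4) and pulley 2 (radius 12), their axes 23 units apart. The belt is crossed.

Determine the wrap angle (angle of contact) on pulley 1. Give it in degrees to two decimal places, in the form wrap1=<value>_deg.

crossed belt: β = asin((r1+r2)/C) = asin(16/23) = 44.0792°
wrap1 = wrap2 = π + 2β = 268.1584°

wrap1=268.16_deg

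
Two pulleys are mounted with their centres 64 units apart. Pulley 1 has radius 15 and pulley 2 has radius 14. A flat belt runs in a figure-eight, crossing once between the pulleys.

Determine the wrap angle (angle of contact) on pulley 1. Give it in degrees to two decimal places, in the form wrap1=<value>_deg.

crossed belt: β = asin((r1+r2)/C) = asin(29/64) = 26.9444°
wrap1 = wrap2 = π + 2β = 233.8887°

wrap1=233.89_deg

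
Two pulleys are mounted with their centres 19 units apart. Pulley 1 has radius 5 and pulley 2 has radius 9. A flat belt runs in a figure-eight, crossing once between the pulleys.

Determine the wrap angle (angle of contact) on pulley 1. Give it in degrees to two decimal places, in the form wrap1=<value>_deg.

crossed belt: β = asin((r1+r2)/C) = asin(14/19) = 47.4631°
wrap1 = wrap2 = π + 2β = 274.9262°

wrap1=274.93_deg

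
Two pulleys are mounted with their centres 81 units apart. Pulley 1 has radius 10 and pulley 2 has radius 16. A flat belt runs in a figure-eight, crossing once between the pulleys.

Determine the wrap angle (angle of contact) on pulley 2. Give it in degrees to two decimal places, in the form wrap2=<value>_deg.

wrap2=217.45_deg

crossed belt: β = asin((r1+r2)/C) = asin(26/81) = 18.7227°
wrap1 = wrap2 = π + 2β = 217.4453°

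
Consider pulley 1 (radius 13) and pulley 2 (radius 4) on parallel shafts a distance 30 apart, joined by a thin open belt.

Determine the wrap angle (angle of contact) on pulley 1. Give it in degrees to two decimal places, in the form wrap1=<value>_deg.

wrap1=214.92_deg

open belt: β = asin((r2−r1)/C) = asin(-9/30) = -17.4576°
wrap1 = π − 2β = 214.9152°
wrap2 = π + 2β = 145.0848°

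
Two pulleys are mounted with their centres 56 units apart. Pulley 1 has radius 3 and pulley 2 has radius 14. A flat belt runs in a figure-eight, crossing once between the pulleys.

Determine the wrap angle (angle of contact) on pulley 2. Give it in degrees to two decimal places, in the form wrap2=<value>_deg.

wrap2=215.34_deg

crossed belt: β = asin((r1+r2)/C) = asin(17/56) = 17.6722°
wrap1 = wrap2 = π + 2β = 215.3445°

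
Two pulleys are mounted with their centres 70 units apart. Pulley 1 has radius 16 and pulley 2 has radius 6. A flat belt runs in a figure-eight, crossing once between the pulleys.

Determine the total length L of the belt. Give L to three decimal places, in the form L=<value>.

L=216.088

crossed belt: β = asin((r1+r2)/C) = asin(22/70) = 18.3177°
wrap1 = wrap2 = π + 2β = 216.6354°
tangent length = C·cosβ = 66.4530
L = (r1+r2)·wrap + 2·C·cosβ = 22·3.7810 + 2·66.4530 = 216.0880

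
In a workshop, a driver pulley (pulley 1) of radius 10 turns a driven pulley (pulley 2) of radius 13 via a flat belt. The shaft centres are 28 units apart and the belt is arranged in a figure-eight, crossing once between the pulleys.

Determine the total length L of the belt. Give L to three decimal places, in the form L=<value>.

L=148.534

crossed belt: β = asin((r1+r2)/C) = asin(23/28) = 55.2281°
wrap1 = wrap2 = π + 2β = 290.4561°
tangent length = C·cosβ = 15.9687
L = (r1+r2)·wrap + 2·C·cosβ = 23·5.0694 + 2·15.9687 = 148.5340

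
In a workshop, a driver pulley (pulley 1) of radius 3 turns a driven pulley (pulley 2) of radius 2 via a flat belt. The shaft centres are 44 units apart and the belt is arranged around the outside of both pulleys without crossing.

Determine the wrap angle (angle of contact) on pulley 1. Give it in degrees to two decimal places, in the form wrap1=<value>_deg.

open belt: β = asin((r2−r1)/C) = asin(-1/44) = -1.3023°
wrap1 = π − 2β = 182.6046°
wrap2 = π + 2β = 177.3954°

wrap1=182.60_deg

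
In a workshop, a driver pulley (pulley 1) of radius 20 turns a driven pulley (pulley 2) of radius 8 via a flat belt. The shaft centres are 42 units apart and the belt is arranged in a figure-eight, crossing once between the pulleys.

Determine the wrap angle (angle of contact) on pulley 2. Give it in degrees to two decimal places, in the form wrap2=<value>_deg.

crossed belt: β = asin((r1+r2)/C) = asin(28/42) = 41.8103°
wrap1 = wrap2 = π + 2β = 263.6206°

wrap2=263.62_deg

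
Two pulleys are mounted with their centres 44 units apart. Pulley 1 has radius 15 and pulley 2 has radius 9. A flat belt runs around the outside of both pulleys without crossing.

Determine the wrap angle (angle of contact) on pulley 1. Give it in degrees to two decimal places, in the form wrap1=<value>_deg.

wrap1=195.67_deg

open belt: β = asin((r2−r1)/C) = asin(-6/44) = -7.8375°
wrap1 = π − 2β = 195.6750°
wrap2 = π + 2β = 164.3250°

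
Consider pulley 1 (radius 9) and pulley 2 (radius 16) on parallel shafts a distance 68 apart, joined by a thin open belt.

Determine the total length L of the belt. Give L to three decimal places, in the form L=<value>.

L=215.261

open belt: β = asin((r2−r1)/C) = asin(7/68) = 5.9086°
wrap1 = π − 2β = 168.1829°
wrap2 = π + 2β = 191.8171°
tangent length = C·cosβ = 67.6387
L = r1·wrap1 + r2·wrap2 + 2·C·cosβ = 9·2.9353 + 16·3.3478 + 2·67.6387 = 215.2610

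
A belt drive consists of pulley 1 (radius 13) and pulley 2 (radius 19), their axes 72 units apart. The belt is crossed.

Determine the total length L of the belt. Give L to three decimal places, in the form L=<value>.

crossed belt: β = asin((r1+r2)/C) = asin(32/72) = 26.3878°
wrap1 = wrap2 = π + 2β = 232.7756°
tangent length = C·cosβ = 64.4981
L = (r1+r2)·wrap + 2·C·cosβ = 32·4.0627 + 2·64.4981 = 259.0025

L=259.003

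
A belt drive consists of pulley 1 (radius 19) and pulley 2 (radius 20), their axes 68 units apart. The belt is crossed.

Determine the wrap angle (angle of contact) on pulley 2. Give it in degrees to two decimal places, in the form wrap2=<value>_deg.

wrap2=249.99_deg

crossed belt: β = asin((r1+r2)/C) = asin(39/68) = 34.9967°
wrap1 = wrap2 = π + 2β = 249.9934°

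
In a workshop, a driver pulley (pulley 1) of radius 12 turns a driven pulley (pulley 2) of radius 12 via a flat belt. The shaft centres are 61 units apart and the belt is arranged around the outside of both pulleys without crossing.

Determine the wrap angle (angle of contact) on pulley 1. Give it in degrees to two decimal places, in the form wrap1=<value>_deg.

wrap1=180.00_deg

open belt: β = asin((r2−r1)/C) = asin(0/61) = 0.0000°
wrap1 = π − 2β = 180.0000°
wrap2 = π + 2β = 180.0000°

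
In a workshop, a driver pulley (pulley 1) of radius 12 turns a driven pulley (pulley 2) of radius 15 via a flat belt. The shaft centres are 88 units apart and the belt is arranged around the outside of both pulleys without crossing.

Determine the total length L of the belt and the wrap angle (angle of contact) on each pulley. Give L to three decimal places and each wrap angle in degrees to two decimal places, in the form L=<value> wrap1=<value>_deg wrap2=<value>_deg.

open belt: β = asin((r2−r1)/C) = asin(3/88) = 1.9536°
wrap1 = π − 2β = 176.0927°
wrap2 = π + 2β = 183.9073°
tangent length = C·cosβ = 87.9488
L = r1·wrap1 + r2·wrap2 + 2·C·cosβ = 12·3.0734 + 15·3.2098 + 2·87.9488 = 260.9253

L=260.925 wrap1=176.09_deg wrap2=183.91_deg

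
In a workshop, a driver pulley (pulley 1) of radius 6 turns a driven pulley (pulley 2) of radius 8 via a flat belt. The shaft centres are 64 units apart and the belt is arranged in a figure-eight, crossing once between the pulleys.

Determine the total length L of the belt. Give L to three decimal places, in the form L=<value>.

L=175.057

crossed belt: β = asin((r1+r2)/C) = asin(14/64) = 12.6356°
wrap1 = wrap2 = π + 2β = 205.2713°
tangent length = C·cosβ = 62.4500
L = (r1+r2)·wrap + 2·C·cosβ = 14·3.5827 + 2·62.4500 = 175.0572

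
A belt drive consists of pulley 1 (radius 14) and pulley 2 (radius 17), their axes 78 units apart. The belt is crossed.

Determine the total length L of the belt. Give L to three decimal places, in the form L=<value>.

crossed belt: β = asin((r1+r2)/C) = asin(31/78) = 23.4180°
wrap1 = wrap2 = π + 2β = 226.8360°
tangent length = C·cosβ = 71.5751
L = (r1+r2)·wrap + 2·C·cosβ = 31·3.9590 + 2·71.5751 = 265.8803

L=265.880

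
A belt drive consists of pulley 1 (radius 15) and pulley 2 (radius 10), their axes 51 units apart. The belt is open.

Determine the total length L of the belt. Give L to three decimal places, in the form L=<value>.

open belt: β = asin((r2−r1)/C) = asin(-5/51) = -5.6263°
wrap1 = π − 2β = 191.2525°
wrap2 = π + 2β = 168.7475°
tangent length = C·cosβ = 50.7543
L = r1·wrap1 + r2·wrap2 + 2·C·cosβ = 15·3.3380 + 10·2.9452 + 2·50.7543 = 181.0304

L=181.030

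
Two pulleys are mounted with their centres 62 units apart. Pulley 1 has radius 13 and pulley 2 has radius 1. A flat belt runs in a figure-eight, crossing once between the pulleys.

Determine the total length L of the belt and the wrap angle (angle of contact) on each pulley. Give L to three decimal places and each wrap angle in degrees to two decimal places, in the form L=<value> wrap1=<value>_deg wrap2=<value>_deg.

L=171.157 wrap1=206.10_deg wrap2=206.10_deg

crossed belt: β = asin((r1+r2)/C) = asin(14/62) = 13.0503°
wrap1 = wrap2 = π + 2β = 206.1006°
tangent length = C·cosβ = 60.3987
L = (r1+r2)·wrap + 2·C·cosβ = 14·3.5971 + 2·60.3987 = 171.1572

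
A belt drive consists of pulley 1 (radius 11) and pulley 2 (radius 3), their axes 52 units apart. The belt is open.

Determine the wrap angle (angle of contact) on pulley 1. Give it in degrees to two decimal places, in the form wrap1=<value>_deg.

open belt: β = asin((r2−r1)/C) = asin(-8/52) = -8.8499°
wrap1 = π − 2β = 197.6998°
wrap2 = π + 2β = 162.3002°

wrap1=197.70_deg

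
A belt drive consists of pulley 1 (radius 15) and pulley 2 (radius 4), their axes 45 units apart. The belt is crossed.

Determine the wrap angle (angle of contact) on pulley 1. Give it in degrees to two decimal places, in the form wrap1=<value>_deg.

wrap1=229.95_deg

crossed belt: β = asin((r1+r2)/C) = asin(19/45) = 24.9750°
wrap1 = wrap2 = π + 2β = 229.9499°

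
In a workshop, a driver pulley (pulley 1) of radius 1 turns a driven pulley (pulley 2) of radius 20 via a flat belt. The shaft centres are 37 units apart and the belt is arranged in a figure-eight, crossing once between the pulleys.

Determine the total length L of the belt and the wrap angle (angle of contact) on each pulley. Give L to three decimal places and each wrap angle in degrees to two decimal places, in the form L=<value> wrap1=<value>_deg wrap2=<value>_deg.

crossed belt: β = asin((r1+r2)/C) = asin(21/37) = 34.5808°
wrap1 = wrap2 = π + 2β = 249.1616°
tangent length = C·cosβ = 30.4631
L = (r1+r2)·wrap + 2·C·cosβ = 21·4.3487 + 2·30.4631 = 152.2487

L=152.249 wrap1=249.16_deg wrap2=249.16_deg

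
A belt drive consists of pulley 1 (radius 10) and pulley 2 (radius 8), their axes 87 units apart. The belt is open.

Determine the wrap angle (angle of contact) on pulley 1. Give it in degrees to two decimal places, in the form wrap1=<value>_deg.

open belt: β = asin((r2−r1)/C) = asin(-2/87) = -1.3173°
wrap1 = π − 2β = 182.6345°
wrap2 = π + 2β = 177.3655°

wrap1=182.63_deg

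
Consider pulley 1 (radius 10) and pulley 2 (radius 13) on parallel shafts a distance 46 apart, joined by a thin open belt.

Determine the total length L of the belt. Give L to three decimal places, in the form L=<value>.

L=164.452

open belt: β = asin((r2−r1)/C) = asin(3/46) = 3.7393°
wrap1 = π − 2β = 172.5213°
wrap2 = π + 2β = 187.4787°
tangent length = C·cosβ = 45.9021
L = r1·wrap1 + r2·wrap2 + 2·C·cosβ = 10·3.0111 + 13·3.2721 + 2·45.9021 = 164.4524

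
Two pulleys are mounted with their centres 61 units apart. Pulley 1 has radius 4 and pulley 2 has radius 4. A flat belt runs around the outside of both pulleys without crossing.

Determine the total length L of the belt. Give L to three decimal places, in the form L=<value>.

open belt: β = asin((r2−r1)/C) = asin(0/61) = 0.0000°
wrap1 = π − 2β = 180.0000°
wrap2 = π + 2β = 180.0000°
tangent length = C·cosβ = 61.0000
L = r1·wrap1 + r2·wrap2 + 2·C·cosβ = 4·3.1416 + 4·3.1416 + 2·61.0000 = 147.1327

L=147.133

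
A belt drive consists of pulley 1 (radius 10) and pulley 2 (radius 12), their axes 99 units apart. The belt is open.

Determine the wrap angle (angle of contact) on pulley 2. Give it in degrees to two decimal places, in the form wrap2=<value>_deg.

wrap2=182.32_deg

open belt: β = asin((r2−r1)/C) = asin(2/99) = 1.1576°
wrap1 = π − 2β = 177.6849°
wrap2 = π + 2β = 182.3151°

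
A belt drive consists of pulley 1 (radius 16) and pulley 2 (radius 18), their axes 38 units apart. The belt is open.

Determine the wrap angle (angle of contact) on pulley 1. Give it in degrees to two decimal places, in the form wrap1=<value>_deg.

wrap1=173.97_deg

open belt: β = asin((r2−r1)/C) = asin(2/38) = 3.0170°
wrap1 = π − 2β = 173.9661°
wrap2 = π + 2β = 186.0339°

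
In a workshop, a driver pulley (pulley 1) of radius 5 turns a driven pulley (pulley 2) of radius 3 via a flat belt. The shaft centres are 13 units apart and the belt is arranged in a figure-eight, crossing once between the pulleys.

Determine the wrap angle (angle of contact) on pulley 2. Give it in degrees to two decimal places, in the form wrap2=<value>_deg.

wrap2=255.96_deg

crossed belt: β = asin((r1+r2)/C) = asin(8/13) = 37.9799°
wrap1 = wrap2 = π + 2β = 255.9597°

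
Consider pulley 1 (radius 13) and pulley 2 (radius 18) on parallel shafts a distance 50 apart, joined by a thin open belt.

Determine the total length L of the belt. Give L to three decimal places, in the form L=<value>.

open belt: β = asin((r2−r1)/C) = asin(5/50) = 5.7392°
wrap1 = π − 2β = 168.5217°
wrap2 = π + 2β = 191.4783°
tangent length = C·cosβ = 49.7494
L = r1·wrap1 + r2·wrap2 + 2·C·cosβ = 13·2.9413 + 18·3.3419 + 2·49.7494 = 197.8898

L=197.890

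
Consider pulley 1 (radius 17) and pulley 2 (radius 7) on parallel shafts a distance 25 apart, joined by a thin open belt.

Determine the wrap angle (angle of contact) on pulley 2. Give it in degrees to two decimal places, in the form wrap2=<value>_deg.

wrap2=132.84_deg

open belt: β = asin((r2−r1)/C) = asin(-10/25) = -23.5782°
wrap1 = π − 2β = 227.1564°
wrap2 = π + 2β = 132.8436°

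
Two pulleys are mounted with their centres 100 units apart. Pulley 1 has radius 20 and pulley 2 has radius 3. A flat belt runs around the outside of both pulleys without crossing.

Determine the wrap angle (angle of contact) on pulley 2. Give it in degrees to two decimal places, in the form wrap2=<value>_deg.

open belt: β = asin((r2−r1)/C) = asin(-17/100) = -9.7878°
wrap1 = π − 2β = 199.5756°
wrap2 = π + 2β = 160.4244°

wrap2=160.42_deg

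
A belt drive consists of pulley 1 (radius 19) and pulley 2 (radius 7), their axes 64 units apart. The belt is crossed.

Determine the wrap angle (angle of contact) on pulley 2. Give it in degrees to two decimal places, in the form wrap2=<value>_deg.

crossed belt: β = asin((r1+r2)/C) = asin(26/64) = 23.9695°
wrap1 = wrap2 = π + 2β = 227.9390°

wrap2=227.94_deg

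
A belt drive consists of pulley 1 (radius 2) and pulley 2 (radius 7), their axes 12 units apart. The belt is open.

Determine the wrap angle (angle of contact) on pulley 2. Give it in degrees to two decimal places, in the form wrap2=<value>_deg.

wrap2=229.25_deg

open belt: β = asin((r2−r1)/C) = asin(5/12) = 24.6243°
wrap1 = π − 2β = 130.7514°
wrap2 = π + 2β = 229.2486°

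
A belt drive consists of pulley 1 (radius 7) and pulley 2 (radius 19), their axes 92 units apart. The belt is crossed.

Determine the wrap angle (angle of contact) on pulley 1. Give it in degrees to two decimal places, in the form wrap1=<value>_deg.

wrap1=212.83_deg

crossed belt: β = asin((r1+r2)/C) = asin(26/92) = 16.4160°
wrap1 = wrap2 = π + 2β = 212.8319°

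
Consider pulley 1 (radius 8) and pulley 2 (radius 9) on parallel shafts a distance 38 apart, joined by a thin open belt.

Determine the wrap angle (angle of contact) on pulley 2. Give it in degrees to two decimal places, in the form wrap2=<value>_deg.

wrap2=183.02_deg

open belt: β = asin((r2−r1)/C) = asin(1/38) = 1.5080°
wrap1 = π − 2β = 176.9841°
wrap2 = π + 2β = 183.0159°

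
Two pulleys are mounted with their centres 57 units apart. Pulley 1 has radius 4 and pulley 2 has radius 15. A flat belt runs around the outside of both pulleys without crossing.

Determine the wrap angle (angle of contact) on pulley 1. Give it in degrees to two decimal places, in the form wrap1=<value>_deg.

wrap1=157.75_deg

open belt: β = asin((r2−r1)/C) = asin(11/57) = 11.1269°
wrap1 = π − 2β = 157.7462°
wrap2 = π + 2β = 202.2538°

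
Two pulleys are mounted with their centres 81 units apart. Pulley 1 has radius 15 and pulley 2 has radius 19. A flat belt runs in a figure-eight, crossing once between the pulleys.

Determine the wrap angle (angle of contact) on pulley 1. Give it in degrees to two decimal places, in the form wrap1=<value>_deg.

crossed belt: β = asin((r1+r2)/C) = asin(34/81) = 24.8190°
wrap1 = wrap2 = π + 2β = 229.6380°

wrap1=229.64_deg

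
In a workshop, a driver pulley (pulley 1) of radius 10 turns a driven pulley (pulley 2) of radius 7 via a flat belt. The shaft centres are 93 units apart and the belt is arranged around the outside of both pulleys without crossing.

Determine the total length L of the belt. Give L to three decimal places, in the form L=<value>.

open belt: β = asin((r2−r1)/C) = asin(-3/93) = -1.8486°
wrap1 = π − 2β = 183.6971°
wrap2 = π + 2β = 176.3029°
tangent length = C·cosβ = 92.9516
L = r1·wrap1 + r2·wrap2 + 2·C·cosβ = 10·3.2061 + 7·3.0771 + 2·92.9516 = 239.5039

L=239.504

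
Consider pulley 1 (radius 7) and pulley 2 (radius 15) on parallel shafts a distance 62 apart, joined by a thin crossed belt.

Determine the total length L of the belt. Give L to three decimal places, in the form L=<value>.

crossed belt: β = asin((r1+r2)/C) = asin(22/62) = 20.7836°
wrap1 = wrap2 = π + 2β = 221.5671°
tangent length = C·cosβ = 57.9655
L = (r1+r2)·wrap + 2·C·cosβ = 22·3.8671 + 2·57.9655 = 201.0067

L=201.007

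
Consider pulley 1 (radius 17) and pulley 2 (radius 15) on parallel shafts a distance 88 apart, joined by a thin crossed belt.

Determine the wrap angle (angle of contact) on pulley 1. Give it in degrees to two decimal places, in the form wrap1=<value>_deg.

crossed belt: β = asin((r1+r2)/C) = asin(32/88) = 21.3237°
wrap1 = wrap2 = π + 2β = 222.6474°

wrap1=222.65_deg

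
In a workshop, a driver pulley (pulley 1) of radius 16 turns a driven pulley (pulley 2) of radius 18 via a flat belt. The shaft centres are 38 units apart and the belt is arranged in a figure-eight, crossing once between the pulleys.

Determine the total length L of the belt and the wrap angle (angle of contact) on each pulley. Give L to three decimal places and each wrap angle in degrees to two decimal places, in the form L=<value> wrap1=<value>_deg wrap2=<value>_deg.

crossed belt: β = asin((r1+r2)/C) = asin(34/38) = 63.4746°
wrap1 = wrap2 = π + 2β = 306.9493°
tangent length = C·cosβ = 16.9706
L = (r1+r2)·wrap + 2·C·cosβ = 34·5.3573 + 2·16.9706 = 216.0885

L=216.089 wrap1=306.95_deg wrap2=306.95_deg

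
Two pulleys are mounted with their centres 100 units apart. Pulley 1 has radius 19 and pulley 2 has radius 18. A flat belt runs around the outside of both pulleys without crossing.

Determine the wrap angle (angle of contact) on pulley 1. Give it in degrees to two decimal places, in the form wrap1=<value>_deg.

wrap1=181.15_deg

open belt: β = asin((r2−r1)/C) = asin(-1/100) = -0.5730°
wrap1 = π − 2β = 181.1459°
wrap2 = π + 2β = 178.8541°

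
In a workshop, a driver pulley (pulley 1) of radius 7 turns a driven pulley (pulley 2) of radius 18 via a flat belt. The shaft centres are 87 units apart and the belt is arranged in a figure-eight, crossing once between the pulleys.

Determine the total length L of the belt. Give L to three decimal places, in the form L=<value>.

crossed belt: β = asin((r1+r2)/C) = asin(25/87) = 16.6997°
wrap1 = wrap2 = π + 2β = 213.3995°
tangent length = C·cosβ = 83.3307
L = (r1+r2)·wrap + 2·C·cosβ = 25·3.7245 + 2·83.3307 = 259.7744

L=259.774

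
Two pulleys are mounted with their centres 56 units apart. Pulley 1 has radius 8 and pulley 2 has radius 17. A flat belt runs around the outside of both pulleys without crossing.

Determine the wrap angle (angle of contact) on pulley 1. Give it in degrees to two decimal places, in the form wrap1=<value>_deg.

wrap1=161.50_deg

open belt: β = asin((r2−r1)/C) = asin(9/56) = 9.2484°
wrap1 = π − 2β = 161.5033°
wrap2 = π + 2β = 198.4967°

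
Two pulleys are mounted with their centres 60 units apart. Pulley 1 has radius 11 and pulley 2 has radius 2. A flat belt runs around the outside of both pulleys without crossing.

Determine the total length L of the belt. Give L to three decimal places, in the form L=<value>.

L=162.193

open belt: β = asin((r2−r1)/C) = asin(-9/60) = -8.6269°
wrap1 = π − 2β = 197.2539°
wrap2 = π + 2β = 162.7461°
tangent length = C·cosβ = 59.3212
L = r1·wrap1 + r2·wrap2 + 2·C·cosβ = 11·3.4427 + 2·2.8405 + 2·59.3212 = 162.1933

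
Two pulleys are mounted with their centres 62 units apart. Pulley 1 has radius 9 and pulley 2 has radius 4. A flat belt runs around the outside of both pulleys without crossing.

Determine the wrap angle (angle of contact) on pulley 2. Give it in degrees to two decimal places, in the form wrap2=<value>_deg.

open belt: β = asin((r2−r1)/C) = asin(-5/62) = -4.6257°
wrap1 = π − 2β = 189.2513°
wrap2 = π + 2β = 170.7487°

wrap2=170.75_deg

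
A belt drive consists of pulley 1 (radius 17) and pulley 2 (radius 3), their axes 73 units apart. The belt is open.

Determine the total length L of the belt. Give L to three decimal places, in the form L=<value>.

open belt: β = asin((r2−r1)/C) = asin(-14/73) = -11.0567°
wrap1 = π − 2β = 202.1135°
wrap2 = π + 2β = 157.8865°
tangent length = C·cosβ = 71.6450
L = r1·wrap1 + r2·wrap2 + 2·C·cosβ = 17·3.5275 + 3·2.7556 + 2·71.6450 = 211.5251

L=211.525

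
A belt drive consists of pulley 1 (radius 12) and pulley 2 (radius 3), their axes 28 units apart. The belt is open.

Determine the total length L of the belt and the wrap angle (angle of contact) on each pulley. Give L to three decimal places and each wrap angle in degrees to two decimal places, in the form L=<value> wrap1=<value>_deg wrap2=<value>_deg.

L=106.042 wrap1=217.50_deg wrap2=142.50_deg

open belt: β = asin((r2−r1)/C) = asin(-9/28) = -18.7493°
wrap1 = π − 2β = 217.4987°
wrap2 = π + 2β = 142.5013°
tangent length = C·cosβ = 26.5141
L = r1·wrap1 + r2·wrap2 + 2·C·cosβ = 12·3.7961 + 3·2.4871 + 2·26.5141 = 106.0425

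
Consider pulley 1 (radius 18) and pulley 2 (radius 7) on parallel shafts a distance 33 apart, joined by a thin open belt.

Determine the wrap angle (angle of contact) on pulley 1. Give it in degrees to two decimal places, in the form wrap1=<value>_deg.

open belt: β = asin((r2−r1)/C) = asin(-11/33) = -19.4712°
wrap1 = π − 2β = 218.9424°
wrap2 = π + 2β = 141.0576°

wrap1=218.94_deg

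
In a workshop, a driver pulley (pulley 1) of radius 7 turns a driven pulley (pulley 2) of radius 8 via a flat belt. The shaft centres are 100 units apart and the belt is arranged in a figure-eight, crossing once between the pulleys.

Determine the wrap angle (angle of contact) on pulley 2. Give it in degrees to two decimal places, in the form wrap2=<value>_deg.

crossed belt: β = asin((r1+r2)/C) = asin(15/100) = 8.6269°
wrap1 = wrap2 = π + 2β = 197.2539°

wrap2=197.25_deg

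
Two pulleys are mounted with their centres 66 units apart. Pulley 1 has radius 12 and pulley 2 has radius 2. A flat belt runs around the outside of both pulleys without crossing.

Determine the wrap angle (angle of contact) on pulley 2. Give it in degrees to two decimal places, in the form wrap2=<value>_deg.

wrap2=162.57_deg

open belt: β = asin((r2−r1)/C) = asin(-10/66) = -8.7147°
wrap1 = π − 2β = 197.4295°
wrap2 = π + 2β = 162.5705°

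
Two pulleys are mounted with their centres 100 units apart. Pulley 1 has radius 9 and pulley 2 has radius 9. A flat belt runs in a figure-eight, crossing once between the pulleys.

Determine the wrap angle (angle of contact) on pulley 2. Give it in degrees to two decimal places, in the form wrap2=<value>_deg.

crossed belt: β = asin((r1+r2)/C) = asin(18/100) = 10.3698°
wrap1 = wrap2 = π + 2β = 200.7395°

wrap2=200.74_deg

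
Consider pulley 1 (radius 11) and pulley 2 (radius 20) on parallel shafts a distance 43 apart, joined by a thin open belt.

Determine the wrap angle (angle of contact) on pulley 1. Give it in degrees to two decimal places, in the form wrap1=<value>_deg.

open belt: β = asin((r2−r1)/C) = asin(9/43) = 12.0815°
wrap1 = π − 2β = 155.8371°
wrap2 = π + 2β = 204.1629°

wrap1=155.84_deg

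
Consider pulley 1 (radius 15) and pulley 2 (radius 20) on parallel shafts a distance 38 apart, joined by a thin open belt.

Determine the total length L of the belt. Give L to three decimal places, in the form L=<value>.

open belt: β = asin((r2−r1)/C) = asin(5/38) = 7.5608°
wrap1 = π − 2β = 164.8783°
wrap2 = π + 2β = 195.1217°
tangent length = C·cosβ = 37.6696
L = r1·wrap1 + r2·wrap2 + 2·C·cosβ = 15·2.8777 + 20·3.4055 + 2·37.6696 = 186.6146

L=186.615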